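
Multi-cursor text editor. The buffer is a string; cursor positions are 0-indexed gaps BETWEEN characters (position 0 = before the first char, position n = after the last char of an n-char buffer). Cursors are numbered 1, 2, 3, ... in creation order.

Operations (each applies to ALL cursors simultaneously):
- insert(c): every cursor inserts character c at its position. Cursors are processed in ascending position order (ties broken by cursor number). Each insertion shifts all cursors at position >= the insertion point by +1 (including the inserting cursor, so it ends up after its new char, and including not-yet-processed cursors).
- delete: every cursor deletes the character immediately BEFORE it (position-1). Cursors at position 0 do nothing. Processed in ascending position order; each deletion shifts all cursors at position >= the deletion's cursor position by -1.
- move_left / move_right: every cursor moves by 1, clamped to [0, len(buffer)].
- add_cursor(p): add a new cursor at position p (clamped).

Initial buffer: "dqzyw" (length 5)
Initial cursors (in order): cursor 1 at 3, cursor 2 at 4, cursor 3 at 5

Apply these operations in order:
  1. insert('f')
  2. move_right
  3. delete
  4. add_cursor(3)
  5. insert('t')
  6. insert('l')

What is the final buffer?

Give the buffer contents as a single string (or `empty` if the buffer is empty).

Answer: dqztlftlfttll

Derivation:
After op 1 (insert('f')): buffer="dqzfyfwf" (len 8), cursors c1@4 c2@6 c3@8, authorship ...1.2.3
After op 2 (move_right): buffer="dqzfyfwf" (len 8), cursors c1@5 c2@7 c3@8, authorship ...1.2.3
After op 3 (delete): buffer="dqzff" (len 5), cursors c1@4 c2@5 c3@5, authorship ...12
After op 4 (add_cursor(3)): buffer="dqzff" (len 5), cursors c4@3 c1@4 c2@5 c3@5, authorship ...12
After op 5 (insert('t')): buffer="dqztftftt" (len 9), cursors c4@4 c1@6 c2@9 c3@9, authorship ...411223
After op 6 (insert('l')): buffer="dqztlftlfttll" (len 13), cursors c4@5 c1@8 c2@13 c3@13, authorship ...4411122323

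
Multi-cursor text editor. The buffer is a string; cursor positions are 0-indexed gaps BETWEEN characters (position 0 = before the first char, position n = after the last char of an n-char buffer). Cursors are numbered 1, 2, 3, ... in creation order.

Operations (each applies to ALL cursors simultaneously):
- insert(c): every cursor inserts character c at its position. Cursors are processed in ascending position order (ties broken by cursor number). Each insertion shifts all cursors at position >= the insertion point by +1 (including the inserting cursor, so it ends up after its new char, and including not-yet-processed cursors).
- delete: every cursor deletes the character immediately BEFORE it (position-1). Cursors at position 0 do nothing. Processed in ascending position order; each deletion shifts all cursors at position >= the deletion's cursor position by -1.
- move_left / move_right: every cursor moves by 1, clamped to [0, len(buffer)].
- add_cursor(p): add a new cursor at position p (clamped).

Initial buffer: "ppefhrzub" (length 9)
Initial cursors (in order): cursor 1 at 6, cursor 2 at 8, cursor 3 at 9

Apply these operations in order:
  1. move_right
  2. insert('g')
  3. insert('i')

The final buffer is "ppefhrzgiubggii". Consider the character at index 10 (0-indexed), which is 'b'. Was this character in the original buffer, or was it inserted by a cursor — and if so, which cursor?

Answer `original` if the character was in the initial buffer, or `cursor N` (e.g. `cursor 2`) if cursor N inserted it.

Answer: original

Derivation:
After op 1 (move_right): buffer="ppefhrzub" (len 9), cursors c1@7 c2@9 c3@9, authorship .........
After op 2 (insert('g')): buffer="ppefhrzgubgg" (len 12), cursors c1@8 c2@12 c3@12, authorship .......1..23
After op 3 (insert('i')): buffer="ppefhrzgiubggii" (len 15), cursors c1@9 c2@15 c3@15, authorship .......11..2323
Authorship (.=original, N=cursor N): . . . . . . . 1 1 . . 2 3 2 3
Index 10: author = original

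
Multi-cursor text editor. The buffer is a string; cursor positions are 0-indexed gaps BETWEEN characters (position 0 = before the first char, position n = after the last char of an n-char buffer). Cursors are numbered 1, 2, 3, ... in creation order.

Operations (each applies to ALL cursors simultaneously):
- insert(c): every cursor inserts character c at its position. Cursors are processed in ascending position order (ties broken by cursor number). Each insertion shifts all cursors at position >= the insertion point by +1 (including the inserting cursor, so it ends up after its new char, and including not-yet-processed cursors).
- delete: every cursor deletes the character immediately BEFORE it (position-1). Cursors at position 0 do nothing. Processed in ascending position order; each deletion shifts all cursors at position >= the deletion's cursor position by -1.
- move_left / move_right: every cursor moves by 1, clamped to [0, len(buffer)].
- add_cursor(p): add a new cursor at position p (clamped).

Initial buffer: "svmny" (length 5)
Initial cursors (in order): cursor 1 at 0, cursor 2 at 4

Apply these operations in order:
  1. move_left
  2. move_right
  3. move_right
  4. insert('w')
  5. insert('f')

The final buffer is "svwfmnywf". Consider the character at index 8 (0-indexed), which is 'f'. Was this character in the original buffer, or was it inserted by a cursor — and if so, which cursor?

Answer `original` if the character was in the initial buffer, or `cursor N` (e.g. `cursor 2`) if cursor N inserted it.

After op 1 (move_left): buffer="svmny" (len 5), cursors c1@0 c2@3, authorship .....
After op 2 (move_right): buffer="svmny" (len 5), cursors c1@1 c2@4, authorship .....
After op 3 (move_right): buffer="svmny" (len 5), cursors c1@2 c2@5, authorship .....
After op 4 (insert('w')): buffer="svwmnyw" (len 7), cursors c1@3 c2@7, authorship ..1...2
After op 5 (insert('f')): buffer="svwfmnywf" (len 9), cursors c1@4 c2@9, authorship ..11...22
Authorship (.=original, N=cursor N): . . 1 1 . . . 2 2
Index 8: author = 2

Answer: cursor 2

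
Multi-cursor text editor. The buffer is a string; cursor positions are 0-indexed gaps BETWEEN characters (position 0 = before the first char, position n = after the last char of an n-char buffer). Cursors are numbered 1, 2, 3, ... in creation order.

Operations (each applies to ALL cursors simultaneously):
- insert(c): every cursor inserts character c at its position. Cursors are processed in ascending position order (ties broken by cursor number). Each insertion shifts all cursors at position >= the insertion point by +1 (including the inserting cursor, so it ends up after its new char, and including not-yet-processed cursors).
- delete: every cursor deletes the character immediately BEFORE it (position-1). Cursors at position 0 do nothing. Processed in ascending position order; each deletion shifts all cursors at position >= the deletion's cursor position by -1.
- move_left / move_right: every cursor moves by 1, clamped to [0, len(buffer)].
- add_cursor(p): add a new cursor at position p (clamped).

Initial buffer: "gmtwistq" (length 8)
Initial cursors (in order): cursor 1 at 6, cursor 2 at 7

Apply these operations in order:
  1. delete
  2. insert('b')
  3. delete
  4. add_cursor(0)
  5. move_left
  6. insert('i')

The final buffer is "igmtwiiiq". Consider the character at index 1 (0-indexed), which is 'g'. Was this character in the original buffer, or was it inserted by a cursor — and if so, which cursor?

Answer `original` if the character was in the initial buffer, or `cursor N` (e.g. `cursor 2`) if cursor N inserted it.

After op 1 (delete): buffer="gmtwiq" (len 6), cursors c1@5 c2@5, authorship ......
After op 2 (insert('b')): buffer="gmtwibbq" (len 8), cursors c1@7 c2@7, authorship .....12.
After op 3 (delete): buffer="gmtwiq" (len 6), cursors c1@5 c2@5, authorship ......
After op 4 (add_cursor(0)): buffer="gmtwiq" (len 6), cursors c3@0 c1@5 c2@5, authorship ......
After op 5 (move_left): buffer="gmtwiq" (len 6), cursors c3@0 c1@4 c2@4, authorship ......
After op 6 (insert('i')): buffer="igmtwiiiq" (len 9), cursors c3@1 c1@7 c2@7, authorship 3....12..
Authorship (.=original, N=cursor N): 3 . . . . 1 2 . .
Index 1: author = original

Answer: original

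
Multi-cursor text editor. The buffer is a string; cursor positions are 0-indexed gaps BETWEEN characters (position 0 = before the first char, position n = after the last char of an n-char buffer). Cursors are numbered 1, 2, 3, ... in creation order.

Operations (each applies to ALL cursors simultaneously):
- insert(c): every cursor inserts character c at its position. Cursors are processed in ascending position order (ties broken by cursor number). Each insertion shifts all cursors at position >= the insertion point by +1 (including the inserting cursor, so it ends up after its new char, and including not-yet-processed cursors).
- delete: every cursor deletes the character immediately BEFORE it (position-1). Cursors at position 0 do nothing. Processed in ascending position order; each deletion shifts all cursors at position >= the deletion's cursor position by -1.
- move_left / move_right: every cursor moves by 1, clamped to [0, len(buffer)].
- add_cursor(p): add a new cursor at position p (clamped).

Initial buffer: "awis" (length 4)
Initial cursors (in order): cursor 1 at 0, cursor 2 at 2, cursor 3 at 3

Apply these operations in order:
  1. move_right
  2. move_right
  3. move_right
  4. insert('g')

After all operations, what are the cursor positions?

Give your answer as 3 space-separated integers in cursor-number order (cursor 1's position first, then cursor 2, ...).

Answer: 4 7 7

Derivation:
After op 1 (move_right): buffer="awis" (len 4), cursors c1@1 c2@3 c3@4, authorship ....
After op 2 (move_right): buffer="awis" (len 4), cursors c1@2 c2@4 c3@4, authorship ....
After op 3 (move_right): buffer="awis" (len 4), cursors c1@3 c2@4 c3@4, authorship ....
After op 4 (insert('g')): buffer="awigsgg" (len 7), cursors c1@4 c2@7 c3@7, authorship ...1.23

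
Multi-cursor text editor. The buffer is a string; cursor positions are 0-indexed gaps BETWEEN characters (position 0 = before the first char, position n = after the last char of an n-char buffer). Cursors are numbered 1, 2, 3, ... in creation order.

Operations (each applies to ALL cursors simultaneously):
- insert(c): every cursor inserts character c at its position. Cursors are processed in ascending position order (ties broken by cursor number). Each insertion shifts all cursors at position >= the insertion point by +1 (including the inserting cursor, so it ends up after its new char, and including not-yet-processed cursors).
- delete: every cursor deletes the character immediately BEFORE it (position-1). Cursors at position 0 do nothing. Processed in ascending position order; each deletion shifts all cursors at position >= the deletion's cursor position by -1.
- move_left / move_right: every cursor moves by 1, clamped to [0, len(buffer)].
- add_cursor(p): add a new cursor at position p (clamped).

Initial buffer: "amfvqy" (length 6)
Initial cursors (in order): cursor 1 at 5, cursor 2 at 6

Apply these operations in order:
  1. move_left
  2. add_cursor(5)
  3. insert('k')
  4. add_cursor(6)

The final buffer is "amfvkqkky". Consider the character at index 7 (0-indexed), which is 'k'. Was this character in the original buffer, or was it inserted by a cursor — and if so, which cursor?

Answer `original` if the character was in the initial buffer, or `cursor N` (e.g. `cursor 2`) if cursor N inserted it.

After op 1 (move_left): buffer="amfvqy" (len 6), cursors c1@4 c2@5, authorship ......
After op 2 (add_cursor(5)): buffer="amfvqy" (len 6), cursors c1@4 c2@5 c3@5, authorship ......
After op 3 (insert('k')): buffer="amfvkqkky" (len 9), cursors c1@5 c2@8 c3@8, authorship ....1.23.
After op 4 (add_cursor(6)): buffer="amfvkqkky" (len 9), cursors c1@5 c4@6 c2@8 c3@8, authorship ....1.23.
Authorship (.=original, N=cursor N): . . . . 1 . 2 3 .
Index 7: author = 3

Answer: cursor 3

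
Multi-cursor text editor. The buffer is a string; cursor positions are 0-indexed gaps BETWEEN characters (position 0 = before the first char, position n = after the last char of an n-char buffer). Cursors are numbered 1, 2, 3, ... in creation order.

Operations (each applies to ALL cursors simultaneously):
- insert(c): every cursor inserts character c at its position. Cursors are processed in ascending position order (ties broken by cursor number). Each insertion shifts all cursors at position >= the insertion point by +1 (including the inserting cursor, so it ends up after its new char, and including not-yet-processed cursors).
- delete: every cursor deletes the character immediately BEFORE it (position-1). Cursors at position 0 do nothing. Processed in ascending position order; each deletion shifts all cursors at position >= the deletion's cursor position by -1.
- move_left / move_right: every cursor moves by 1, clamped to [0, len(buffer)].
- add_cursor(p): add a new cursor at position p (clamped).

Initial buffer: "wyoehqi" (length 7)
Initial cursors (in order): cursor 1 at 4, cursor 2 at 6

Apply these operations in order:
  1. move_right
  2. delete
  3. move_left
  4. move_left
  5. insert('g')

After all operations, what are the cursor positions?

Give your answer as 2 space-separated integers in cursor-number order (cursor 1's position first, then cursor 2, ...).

After op 1 (move_right): buffer="wyoehqi" (len 7), cursors c1@5 c2@7, authorship .......
After op 2 (delete): buffer="wyoeq" (len 5), cursors c1@4 c2@5, authorship .....
After op 3 (move_left): buffer="wyoeq" (len 5), cursors c1@3 c2@4, authorship .....
After op 4 (move_left): buffer="wyoeq" (len 5), cursors c1@2 c2@3, authorship .....
After op 5 (insert('g')): buffer="wygogeq" (len 7), cursors c1@3 c2@5, authorship ..1.2..

Answer: 3 5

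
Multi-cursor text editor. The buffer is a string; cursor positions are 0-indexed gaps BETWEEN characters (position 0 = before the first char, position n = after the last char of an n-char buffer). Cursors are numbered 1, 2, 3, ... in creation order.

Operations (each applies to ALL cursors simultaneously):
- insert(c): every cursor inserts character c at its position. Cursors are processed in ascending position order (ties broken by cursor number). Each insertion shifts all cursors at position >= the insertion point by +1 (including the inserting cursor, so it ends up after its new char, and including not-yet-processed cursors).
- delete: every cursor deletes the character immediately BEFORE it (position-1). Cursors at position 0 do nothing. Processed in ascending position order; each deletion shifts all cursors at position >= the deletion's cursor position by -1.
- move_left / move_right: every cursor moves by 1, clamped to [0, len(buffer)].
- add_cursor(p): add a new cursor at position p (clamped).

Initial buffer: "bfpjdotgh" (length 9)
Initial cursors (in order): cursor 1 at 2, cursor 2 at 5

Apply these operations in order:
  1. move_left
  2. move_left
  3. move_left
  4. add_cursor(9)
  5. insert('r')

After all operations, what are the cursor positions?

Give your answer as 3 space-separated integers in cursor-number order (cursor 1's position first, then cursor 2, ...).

After op 1 (move_left): buffer="bfpjdotgh" (len 9), cursors c1@1 c2@4, authorship .........
After op 2 (move_left): buffer="bfpjdotgh" (len 9), cursors c1@0 c2@3, authorship .........
After op 3 (move_left): buffer="bfpjdotgh" (len 9), cursors c1@0 c2@2, authorship .........
After op 4 (add_cursor(9)): buffer="bfpjdotgh" (len 9), cursors c1@0 c2@2 c3@9, authorship .........
After op 5 (insert('r')): buffer="rbfrpjdotghr" (len 12), cursors c1@1 c2@4 c3@12, authorship 1..2.......3

Answer: 1 4 12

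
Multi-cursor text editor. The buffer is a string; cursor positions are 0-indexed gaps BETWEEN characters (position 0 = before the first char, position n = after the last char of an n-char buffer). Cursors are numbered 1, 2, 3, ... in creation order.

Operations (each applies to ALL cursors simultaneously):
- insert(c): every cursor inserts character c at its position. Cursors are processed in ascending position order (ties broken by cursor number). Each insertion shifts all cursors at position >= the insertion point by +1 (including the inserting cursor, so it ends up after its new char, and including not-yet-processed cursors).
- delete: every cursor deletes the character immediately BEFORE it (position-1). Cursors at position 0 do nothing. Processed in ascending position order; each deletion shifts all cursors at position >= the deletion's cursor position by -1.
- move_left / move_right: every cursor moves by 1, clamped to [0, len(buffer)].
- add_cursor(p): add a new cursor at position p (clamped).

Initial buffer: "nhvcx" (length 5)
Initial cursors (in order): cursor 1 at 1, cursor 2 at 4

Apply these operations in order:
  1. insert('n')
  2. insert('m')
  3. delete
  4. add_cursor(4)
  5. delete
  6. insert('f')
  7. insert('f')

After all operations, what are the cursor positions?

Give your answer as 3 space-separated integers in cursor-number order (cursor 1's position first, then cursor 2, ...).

After op 1 (insert('n')): buffer="nnhvcnx" (len 7), cursors c1@2 c2@6, authorship .1...2.
After op 2 (insert('m')): buffer="nnmhvcnmx" (len 9), cursors c1@3 c2@8, authorship .11...22.
After op 3 (delete): buffer="nnhvcnx" (len 7), cursors c1@2 c2@6, authorship .1...2.
After op 4 (add_cursor(4)): buffer="nnhvcnx" (len 7), cursors c1@2 c3@4 c2@6, authorship .1...2.
After op 5 (delete): buffer="nhcx" (len 4), cursors c1@1 c3@2 c2@3, authorship ....
After op 6 (insert('f')): buffer="nfhfcfx" (len 7), cursors c1@2 c3@4 c2@6, authorship .1.3.2.
After op 7 (insert('f')): buffer="nffhffcffx" (len 10), cursors c1@3 c3@6 c2@9, authorship .11.33.22.

Answer: 3 9 6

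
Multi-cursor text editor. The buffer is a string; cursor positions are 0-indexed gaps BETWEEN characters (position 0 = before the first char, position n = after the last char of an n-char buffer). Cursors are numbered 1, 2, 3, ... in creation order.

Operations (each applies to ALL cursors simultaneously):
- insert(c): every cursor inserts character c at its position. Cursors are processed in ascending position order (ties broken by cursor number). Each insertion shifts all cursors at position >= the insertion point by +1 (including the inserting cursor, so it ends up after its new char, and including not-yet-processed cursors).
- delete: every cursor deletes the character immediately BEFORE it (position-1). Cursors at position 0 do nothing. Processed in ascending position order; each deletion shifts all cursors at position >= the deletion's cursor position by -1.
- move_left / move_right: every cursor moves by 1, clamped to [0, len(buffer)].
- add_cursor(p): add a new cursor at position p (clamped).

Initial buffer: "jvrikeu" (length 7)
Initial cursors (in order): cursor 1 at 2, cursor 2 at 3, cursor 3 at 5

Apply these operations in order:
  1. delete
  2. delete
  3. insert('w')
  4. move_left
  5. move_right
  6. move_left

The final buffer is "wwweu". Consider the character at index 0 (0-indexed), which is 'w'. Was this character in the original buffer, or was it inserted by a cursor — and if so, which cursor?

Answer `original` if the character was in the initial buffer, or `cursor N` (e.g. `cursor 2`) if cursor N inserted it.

After op 1 (delete): buffer="jieu" (len 4), cursors c1@1 c2@1 c3@2, authorship ....
After op 2 (delete): buffer="eu" (len 2), cursors c1@0 c2@0 c3@0, authorship ..
After op 3 (insert('w')): buffer="wwweu" (len 5), cursors c1@3 c2@3 c3@3, authorship 123..
After op 4 (move_left): buffer="wwweu" (len 5), cursors c1@2 c2@2 c3@2, authorship 123..
After op 5 (move_right): buffer="wwweu" (len 5), cursors c1@3 c2@3 c3@3, authorship 123..
After op 6 (move_left): buffer="wwweu" (len 5), cursors c1@2 c2@2 c3@2, authorship 123..
Authorship (.=original, N=cursor N): 1 2 3 . .
Index 0: author = 1

Answer: cursor 1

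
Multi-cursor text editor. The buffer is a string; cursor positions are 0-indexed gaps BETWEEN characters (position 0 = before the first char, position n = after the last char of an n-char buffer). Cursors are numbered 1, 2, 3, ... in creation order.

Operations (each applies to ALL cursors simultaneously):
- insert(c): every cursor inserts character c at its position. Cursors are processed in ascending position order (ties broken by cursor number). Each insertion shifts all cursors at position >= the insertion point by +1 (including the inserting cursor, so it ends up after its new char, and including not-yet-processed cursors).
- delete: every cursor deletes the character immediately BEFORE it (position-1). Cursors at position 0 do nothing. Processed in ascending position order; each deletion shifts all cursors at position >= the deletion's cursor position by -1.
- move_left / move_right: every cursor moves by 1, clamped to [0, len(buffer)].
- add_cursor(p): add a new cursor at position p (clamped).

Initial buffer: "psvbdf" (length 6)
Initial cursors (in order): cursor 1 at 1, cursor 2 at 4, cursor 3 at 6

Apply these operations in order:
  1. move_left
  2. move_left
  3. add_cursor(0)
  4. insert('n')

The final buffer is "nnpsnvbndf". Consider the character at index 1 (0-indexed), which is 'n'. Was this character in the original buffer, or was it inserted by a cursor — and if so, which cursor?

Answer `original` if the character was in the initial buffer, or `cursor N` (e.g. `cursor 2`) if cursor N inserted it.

Answer: cursor 4

Derivation:
After op 1 (move_left): buffer="psvbdf" (len 6), cursors c1@0 c2@3 c3@5, authorship ......
After op 2 (move_left): buffer="psvbdf" (len 6), cursors c1@0 c2@2 c3@4, authorship ......
After op 3 (add_cursor(0)): buffer="psvbdf" (len 6), cursors c1@0 c4@0 c2@2 c3@4, authorship ......
After op 4 (insert('n')): buffer="nnpsnvbndf" (len 10), cursors c1@2 c4@2 c2@5 c3@8, authorship 14..2..3..
Authorship (.=original, N=cursor N): 1 4 . . 2 . . 3 . .
Index 1: author = 4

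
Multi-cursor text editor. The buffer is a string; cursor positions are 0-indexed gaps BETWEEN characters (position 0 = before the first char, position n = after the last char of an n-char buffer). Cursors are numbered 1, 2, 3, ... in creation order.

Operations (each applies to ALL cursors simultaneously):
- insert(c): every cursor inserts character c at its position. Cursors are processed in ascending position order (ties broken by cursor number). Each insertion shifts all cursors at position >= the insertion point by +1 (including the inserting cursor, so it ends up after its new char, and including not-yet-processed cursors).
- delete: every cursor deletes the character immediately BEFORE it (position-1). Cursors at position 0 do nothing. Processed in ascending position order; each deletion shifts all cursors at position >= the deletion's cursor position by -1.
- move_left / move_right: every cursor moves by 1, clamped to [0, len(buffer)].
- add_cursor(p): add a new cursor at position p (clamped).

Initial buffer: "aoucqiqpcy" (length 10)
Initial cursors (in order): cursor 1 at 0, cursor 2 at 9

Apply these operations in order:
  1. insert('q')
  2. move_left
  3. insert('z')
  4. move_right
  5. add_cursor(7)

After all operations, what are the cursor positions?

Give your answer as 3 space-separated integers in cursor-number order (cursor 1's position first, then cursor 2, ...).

After op 1 (insert('q')): buffer="qaoucqiqpcqy" (len 12), cursors c1@1 c2@11, authorship 1.........2.
After op 2 (move_left): buffer="qaoucqiqpcqy" (len 12), cursors c1@0 c2@10, authorship 1.........2.
After op 3 (insert('z')): buffer="zqaoucqiqpczqy" (len 14), cursors c1@1 c2@12, authorship 11.........22.
After op 4 (move_right): buffer="zqaoucqiqpczqy" (len 14), cursors c1@2 c2@13, authorship 11.........22.
After op 5 (add_cursor(7)): buffer="zqaoucqiqpczqy" (len 14), cursors c1@2 c3@7 c2@13, authorship 11.........22.

Answer: 2 13 7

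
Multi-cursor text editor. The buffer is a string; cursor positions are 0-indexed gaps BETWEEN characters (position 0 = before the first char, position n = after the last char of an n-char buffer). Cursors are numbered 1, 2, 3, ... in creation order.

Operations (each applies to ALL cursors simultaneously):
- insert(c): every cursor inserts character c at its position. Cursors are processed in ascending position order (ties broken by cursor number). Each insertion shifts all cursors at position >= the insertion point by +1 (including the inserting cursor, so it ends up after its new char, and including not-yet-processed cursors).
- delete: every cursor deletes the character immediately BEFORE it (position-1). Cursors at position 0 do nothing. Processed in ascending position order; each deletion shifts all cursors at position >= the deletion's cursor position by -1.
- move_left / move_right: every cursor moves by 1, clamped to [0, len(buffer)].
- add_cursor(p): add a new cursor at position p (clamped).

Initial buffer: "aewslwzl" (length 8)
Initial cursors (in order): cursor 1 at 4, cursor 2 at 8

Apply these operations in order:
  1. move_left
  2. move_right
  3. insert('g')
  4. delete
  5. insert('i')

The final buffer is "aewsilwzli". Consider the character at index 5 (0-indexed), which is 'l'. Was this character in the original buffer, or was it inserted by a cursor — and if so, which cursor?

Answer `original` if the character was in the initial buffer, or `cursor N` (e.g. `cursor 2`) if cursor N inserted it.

Answer: original

Derivation:
After op 1 (move_left): buffer="aewslwzl" (len 8), cursors c1@3 c2@7, authorship ........
After op 2 (move_right): buffer="aewslwzl" (len 8), cursors c1@4 c2@8, authorship ........
After op 3 (insert('g')): buffer="aewsglwzlg" (len 10), cursors c1@5 c2@10, authorship ....1....2
After op 4 (delete): buffer="aewslwzl" (len 8), cursors c1@4 c2@8, authorship ........
After op 5 (insert('i')): buffer="aewsilwzli" (len 10), cursors c1@5 c2@10, authorship ....1....2
Authorship (.=original, N=cursor N): . . . . 1 . . . . 2
Index 5: author = original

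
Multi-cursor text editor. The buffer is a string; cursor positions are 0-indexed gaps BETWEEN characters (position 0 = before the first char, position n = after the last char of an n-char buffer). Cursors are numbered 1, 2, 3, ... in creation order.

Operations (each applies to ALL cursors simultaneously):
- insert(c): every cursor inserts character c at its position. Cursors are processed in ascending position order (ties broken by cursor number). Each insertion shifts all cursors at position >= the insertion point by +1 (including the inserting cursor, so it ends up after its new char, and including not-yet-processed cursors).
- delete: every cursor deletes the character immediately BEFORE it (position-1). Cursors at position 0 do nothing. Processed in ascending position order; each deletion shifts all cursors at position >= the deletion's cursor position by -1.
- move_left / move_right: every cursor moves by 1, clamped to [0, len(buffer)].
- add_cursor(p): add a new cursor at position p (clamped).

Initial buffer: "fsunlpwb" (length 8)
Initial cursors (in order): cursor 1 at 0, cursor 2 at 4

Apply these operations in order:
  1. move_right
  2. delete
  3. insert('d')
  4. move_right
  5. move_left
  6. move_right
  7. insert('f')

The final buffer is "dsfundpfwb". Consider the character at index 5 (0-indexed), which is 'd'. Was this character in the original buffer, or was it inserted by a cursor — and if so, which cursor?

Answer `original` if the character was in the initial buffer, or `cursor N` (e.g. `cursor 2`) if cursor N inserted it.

After op 1 (move_right): buffer="fsunlpwb" (len 8), cursors c1@1 c2@5, authorship ........
After op 2 (delete): buffer="sunpwb" (len 6), cursors c1@0 c2@3, authorship ......
After op 3 (insert('d')): buffer="dsundpwb" (len 8), cursors c1@1 c2@5, authorship 1...2...
After op 4 (move_right): buffer="dsundpwb" (len 8), cursors c1@2 c2@6, authorship 1...2...
After op 5 (move_left): buffer="dsundpwb" (len 8), cursors c1@1 c2@5, authorship 1...2...
After op 6 (move_right): buffer="dsundpwb" (len 8), cursors c1@2 c2@6, authorship 1...2...
After op 7 (insert('f')): buffer="dsfundpfwb" (len 10), cursors c1@3 c2@8, authorship 1.1..2.2..
Authorship (.=original, N=cursor N): 1 . 1 . . 2 . 2 . .
Index 5: author = 2

Answer: cursor 2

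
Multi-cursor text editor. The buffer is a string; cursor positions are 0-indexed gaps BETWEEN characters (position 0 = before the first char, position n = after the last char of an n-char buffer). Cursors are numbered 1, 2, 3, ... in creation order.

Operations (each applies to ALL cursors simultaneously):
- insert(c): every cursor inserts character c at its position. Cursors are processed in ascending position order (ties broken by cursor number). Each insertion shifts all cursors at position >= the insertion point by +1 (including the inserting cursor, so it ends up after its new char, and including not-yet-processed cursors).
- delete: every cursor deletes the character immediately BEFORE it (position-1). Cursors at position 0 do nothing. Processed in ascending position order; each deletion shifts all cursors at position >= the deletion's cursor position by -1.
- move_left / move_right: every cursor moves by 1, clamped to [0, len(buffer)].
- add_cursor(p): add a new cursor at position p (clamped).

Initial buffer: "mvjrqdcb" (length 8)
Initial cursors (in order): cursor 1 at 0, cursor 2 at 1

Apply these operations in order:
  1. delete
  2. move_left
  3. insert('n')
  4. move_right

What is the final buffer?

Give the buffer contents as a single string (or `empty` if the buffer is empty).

After op 1 (delete): buffer="vjrqdcb" (len 7), cursors c1@0 c2@0, authorship .......
After op 2 (move_left): buffer="vjrqdcb" (len 7), cursors c1@0 c2@0, authorship .......
After op 3 (insert('n')): buffer="nnvjrqdcb" (len 9), cursors c1@2 c2@2, authorship 12.......
After op 4 (move_right): buffer="nnvjrqdcb" (len 9), cursors c1@3 c2@3, authorship 12.......

Answer: nnvjrqdcb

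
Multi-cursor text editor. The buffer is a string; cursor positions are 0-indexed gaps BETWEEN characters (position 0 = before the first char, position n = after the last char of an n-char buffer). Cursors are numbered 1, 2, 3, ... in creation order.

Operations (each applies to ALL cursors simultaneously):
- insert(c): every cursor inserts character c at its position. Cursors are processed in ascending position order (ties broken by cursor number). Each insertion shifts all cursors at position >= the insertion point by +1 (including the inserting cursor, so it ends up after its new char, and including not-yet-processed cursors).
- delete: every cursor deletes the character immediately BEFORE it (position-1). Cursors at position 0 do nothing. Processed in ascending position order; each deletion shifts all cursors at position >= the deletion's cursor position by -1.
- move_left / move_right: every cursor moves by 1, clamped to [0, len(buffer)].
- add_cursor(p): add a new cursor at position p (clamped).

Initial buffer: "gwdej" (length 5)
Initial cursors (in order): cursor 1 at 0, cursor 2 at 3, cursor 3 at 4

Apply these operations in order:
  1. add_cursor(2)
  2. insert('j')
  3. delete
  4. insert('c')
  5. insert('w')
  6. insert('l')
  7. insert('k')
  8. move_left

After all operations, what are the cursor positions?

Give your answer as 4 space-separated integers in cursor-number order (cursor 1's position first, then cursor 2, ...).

After op 1 (add_cursor(2)): buffer="gwdej" (len 5), cursors c1@0 c4@2 c2@3 c3@4, authorship .....
After op 2 (insert('j')): buffer="jgwjdjejj" (len 9), cursors c1@1 c4@4 c2@6 c3@8, authorship 1..4.2.3.
After op 3 (delete): buffer="gwdej" (len 5), cursors c1@0 c4@2 c2@3 c3@4, authorship .....
After op 4 (insert('c')): buffer="cgwcdcecj" (len 9), cursors c1@1 c4@4 c2@6 c3@8, authorship 1..4.2.3.
After op 5 (insert('w')): buffer="cwgwcwdcwecwj" (len 13), cursors c1@2 c4@6 c2@9 c3@12, authorship 11..44.22.33.
After op 6 (insert('l')): buffer="cwlgwcwldcwlecwlj" (len 17), cursors c1@3 c4@8 c2@12 c3@16, authorship 111..444.222.333.
After op 7 (insert('k')): buffer="cwlkgwcwlkdcwlkecwlkj" (len 21), cursors c1@4 c4@10 c2@15 c3@20, authorship 1111..4444.2222.3333.
After op 8 (move_left): buffer="cwlkgwcwlkdcwlkecwlkj" (len 21), cursors c1@3 c4@9 c2@14 c3@19, authorship 1111..4444.2222.3333.

Answer: 3 14 19 9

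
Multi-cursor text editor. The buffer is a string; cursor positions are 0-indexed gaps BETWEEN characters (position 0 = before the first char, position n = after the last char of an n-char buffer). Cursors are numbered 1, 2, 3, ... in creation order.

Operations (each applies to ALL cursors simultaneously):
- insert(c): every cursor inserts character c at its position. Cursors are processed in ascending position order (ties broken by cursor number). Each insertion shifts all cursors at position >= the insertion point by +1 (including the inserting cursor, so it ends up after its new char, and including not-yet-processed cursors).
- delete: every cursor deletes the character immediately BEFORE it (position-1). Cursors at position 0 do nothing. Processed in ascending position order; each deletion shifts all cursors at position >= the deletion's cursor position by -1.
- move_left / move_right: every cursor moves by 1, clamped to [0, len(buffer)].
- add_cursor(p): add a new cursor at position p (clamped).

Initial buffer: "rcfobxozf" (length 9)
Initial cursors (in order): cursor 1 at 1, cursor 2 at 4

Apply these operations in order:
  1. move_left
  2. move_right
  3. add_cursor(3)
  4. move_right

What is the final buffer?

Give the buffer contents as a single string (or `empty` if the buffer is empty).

Answer: rcfobxozf

Derivation:
After op 1 (move_left): buffer="rcfobxozf" (len 9), cursors c1@0 c2@3, authorship .........
After op 2 (move_right): buffer="rcfobxozf" (len 9), cursors c1@1 c2@4, authorship .........
After op 3 (add_cursor(3)): buffer="rcfobxozf" (len 9), cursors c1@1 c3@3 c2@4, authorship .........
After op 4 (move_right): buffer="rcfobxozf" (len 9), cursors c1@2 c3@4 c2@5, authorship .........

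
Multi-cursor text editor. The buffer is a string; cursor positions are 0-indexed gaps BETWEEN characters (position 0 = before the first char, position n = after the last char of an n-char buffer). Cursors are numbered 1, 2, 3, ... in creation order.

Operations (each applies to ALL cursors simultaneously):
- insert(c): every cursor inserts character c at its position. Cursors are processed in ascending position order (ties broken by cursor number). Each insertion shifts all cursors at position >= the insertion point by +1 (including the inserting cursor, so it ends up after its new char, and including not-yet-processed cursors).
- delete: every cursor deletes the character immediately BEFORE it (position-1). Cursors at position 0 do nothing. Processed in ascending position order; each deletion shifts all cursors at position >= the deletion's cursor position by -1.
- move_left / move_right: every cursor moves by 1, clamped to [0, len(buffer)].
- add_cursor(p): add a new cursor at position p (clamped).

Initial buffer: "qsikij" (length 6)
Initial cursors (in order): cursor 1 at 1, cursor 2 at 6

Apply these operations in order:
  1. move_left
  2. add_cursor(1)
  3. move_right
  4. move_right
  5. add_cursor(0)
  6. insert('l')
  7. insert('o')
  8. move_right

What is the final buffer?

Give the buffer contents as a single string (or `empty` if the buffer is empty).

Answer: loqsloilokijlo

Derivation:
After op 1 (move_left): buffer="qsikij" (len 6), cursors c1@0 c2@5, authorship ......
After op 2 (add_cursor(1)): buffer="qsikij" (len 6), cursors c1@0 c3@1 c2@5, authorship ......
After op 3 (move_right): buffer="qsikij" (len 6), cursors c1@1 c3@2 c2@6, authorship ......
After op 4 (move_right): buffer="qsikij" (len 6), cursors c1@2 c3@3 c2@6, authorship ......
After op 5 (add_cursor(0)): buffer="qsikij" (len 6), cursors c4@0 c1@2 c3@3 c2@6, authorship ......
After op 6 (insert('l')): buffer="lqslilkijl" (len 10), cursors c4@1 c1@4 c3@6 c2@10, authorship 4..1.3...2
After op 7 (insert('o')): buffer="loqsloilokijlo" (len 14), cursors c4@2 c1@6 c3@9 c2@14, authorship 44..11.33...22
After op 8 (move_right): buffer="loqsloilokijlo" (len 14), cursors c4@3 c1@7 c3@10 c2@14, authorship 44..11.33...22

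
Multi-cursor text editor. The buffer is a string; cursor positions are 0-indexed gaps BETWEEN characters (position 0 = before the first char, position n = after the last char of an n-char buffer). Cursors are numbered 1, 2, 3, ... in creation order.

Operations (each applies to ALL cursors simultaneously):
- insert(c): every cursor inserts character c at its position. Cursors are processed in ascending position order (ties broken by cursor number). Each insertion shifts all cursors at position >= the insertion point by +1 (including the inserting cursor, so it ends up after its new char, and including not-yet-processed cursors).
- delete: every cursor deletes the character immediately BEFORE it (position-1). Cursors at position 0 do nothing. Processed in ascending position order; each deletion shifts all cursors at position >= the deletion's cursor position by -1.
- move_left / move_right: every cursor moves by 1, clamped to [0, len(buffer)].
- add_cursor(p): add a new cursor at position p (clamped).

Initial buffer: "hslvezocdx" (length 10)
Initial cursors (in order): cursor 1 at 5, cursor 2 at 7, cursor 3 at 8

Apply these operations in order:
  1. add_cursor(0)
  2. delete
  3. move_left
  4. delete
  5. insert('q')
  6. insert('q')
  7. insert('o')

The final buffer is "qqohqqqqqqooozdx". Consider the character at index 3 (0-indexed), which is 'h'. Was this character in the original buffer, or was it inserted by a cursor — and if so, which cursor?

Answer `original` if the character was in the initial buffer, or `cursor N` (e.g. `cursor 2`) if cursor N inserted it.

Answer: original

Derivation:
After op 1 (add_cursor(0)): buffer="hslvezocdx" (len 10), cursors c4@0 c1@5 c2@7 c3@8, authorship ..........
After op 2 (delete): buffer="hslvzdx" (len 7), cursors c4@0 c1@4 c2@5 c3@5, authorship .......
After op 3 (move_left): buffer="hslvzdx" (len 7), cursors c4@0 c1@3 c2@4 c3@4, authorship .......
After op 4 (delete): buffer="hzdx" (len 4), cursors c4@0 c1@1 c2@1 c3@1, authorship ....
After op 5 (insert('q')): buffer="qhqqqzdx" (len 8), cursors c4@1 c1@5 c2@5 c3@5, authorship 4.123...
After op 6 (insert('q')): buffer="qqhqqqqqqzdx" (len 12), cursors c4@2 c1@9 c2@9 c3@9, authorship 44.123123...
After op 7 (insert('o')): buffer="qqohqqqqqqooozdx" (len 16), cursors c4@3 c1@13 c2@13 c3@13, authorship 444.123123123...
Authorship (.=original, N=cursor N): 4 4 4 . 1 2 3 1 2 3 1 2 3 . . .
Index 3: author = original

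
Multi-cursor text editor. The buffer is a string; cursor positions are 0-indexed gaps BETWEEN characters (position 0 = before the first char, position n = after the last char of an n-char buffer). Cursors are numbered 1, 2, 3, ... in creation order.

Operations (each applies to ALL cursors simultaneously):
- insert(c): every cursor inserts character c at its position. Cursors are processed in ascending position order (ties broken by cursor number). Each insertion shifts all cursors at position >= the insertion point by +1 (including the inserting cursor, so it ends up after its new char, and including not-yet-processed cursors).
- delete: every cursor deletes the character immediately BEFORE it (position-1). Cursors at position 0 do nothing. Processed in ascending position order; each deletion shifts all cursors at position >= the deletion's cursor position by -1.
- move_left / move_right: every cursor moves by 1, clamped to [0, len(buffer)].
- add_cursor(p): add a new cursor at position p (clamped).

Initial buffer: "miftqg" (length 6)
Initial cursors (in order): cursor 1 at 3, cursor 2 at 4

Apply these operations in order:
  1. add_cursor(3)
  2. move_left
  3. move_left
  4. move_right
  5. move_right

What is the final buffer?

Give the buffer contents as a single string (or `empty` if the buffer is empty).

After op 1 (add_cursor(3)): buffer="miftqg" (len 6), cursors c1@3 c3@3 c2@4, authorship ......
After op 2 (move_left): buffer="miftqg" (len 6), cursors c1@2 c3@2 c2@3, authorship ......
After op 3 (move_left): buffer="miftqg" (len 6), cursors c1@1 c3@1 c2@2, authorship ......
After op 4 (move_right): buffer="miftqg" (len 6), cursors c1@2 c3@2 c2@3, authorship ......
After op 5 (move_right): buffer="miftqg" (len 6), cursors c1@3 c3@3 c2@4, authorship ......

Answer: miftqg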